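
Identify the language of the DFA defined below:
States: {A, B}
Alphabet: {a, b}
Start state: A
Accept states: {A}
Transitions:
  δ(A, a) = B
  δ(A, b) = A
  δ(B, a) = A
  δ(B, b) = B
Testing a few strings:
  'ba' → reject
  'b' → accept
  'ab' → reject
  'aaa' → reject
State roles: A=even number of a's so far; B=odd number of a's so far
All strings over {a,b} with an even number of a's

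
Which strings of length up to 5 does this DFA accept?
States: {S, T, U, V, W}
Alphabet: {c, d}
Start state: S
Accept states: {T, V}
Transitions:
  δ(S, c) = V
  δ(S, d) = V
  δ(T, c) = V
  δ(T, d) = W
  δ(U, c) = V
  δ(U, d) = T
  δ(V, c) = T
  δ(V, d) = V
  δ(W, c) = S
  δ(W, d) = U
c, d, cc, cd, dc, dd, ccc, cdc, cdd, dcc, ddc, ddd, cccc, cccd, cdcc, cddc, cddd, dccc, dccd, ddcc, dddc, dddd, ccccc, cccdc, cccdd, ccdcc, ccdcd, ccddc, ccddd, cdccc, cdccd, cddcc, cdddc, cdddd, dcccc, dccdc, dccdd, dcdcc, dcdcd, dcddc, dcddd, ddccc, ddccd, dddcc, ddddc, ddddd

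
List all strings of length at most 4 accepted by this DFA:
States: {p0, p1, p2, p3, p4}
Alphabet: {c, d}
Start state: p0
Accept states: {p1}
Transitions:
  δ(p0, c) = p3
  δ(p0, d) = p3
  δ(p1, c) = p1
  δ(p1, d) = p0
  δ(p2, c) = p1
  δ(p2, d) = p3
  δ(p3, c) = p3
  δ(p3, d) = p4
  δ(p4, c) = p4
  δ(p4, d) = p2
cddc, dddc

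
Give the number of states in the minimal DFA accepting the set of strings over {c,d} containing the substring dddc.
By Myhill–Nerode, count the distinguishable equivalence classes: 5 classes — one per longest suffix of the input that is a prefix of 'dddc' (lengths 0 through 3), plus an absorbing 'already seen dddc' class.
5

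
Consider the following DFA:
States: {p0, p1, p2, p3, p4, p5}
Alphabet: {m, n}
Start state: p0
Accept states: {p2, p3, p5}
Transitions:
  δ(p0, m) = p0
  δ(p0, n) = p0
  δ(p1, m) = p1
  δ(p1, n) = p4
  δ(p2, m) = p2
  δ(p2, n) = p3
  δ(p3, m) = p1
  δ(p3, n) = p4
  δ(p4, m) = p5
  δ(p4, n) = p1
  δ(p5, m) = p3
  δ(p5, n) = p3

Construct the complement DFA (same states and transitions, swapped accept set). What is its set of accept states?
Complement accept states = All states \ Original accept states
= {p0, p1, p2, p3, p4, p5} \ {p2, p3, p5}
{p0, p1, p4}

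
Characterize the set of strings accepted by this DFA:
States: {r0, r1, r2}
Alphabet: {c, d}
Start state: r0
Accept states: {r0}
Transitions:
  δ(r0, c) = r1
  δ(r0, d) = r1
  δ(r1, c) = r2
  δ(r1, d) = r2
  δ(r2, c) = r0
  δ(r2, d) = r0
Testing a few strings:
  'dd' → reject
  'c' → reject
  'cccd' → reject
  'ccd' → accept
State roles: r0=length ≡ 0 (mod 3); r1=length ≡ 1 (mod 3); r2=length ≡ 2 (mod 3)
All strings over {c,d} whose length is a multiple of 3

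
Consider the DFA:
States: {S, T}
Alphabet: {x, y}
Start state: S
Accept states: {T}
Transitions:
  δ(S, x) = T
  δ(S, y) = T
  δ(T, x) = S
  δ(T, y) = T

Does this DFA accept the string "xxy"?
Processing string "xxy":
  S --x--> T
  T --x--> S
  S --y--> T
Final state: T
Accept states: {T}
Yes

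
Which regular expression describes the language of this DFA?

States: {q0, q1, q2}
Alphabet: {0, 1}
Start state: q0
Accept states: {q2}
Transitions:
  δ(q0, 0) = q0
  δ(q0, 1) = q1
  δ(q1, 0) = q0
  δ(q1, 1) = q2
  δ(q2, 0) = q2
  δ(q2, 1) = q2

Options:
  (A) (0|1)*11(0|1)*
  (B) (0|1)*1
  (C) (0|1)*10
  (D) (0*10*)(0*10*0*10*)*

Check each option against the DFA on short strings; one disagreement eliminates an option:
  (A) (0|1)*11(0|1)*: agrees with the DFA on every string of length ≤ 6
  (B) (0|1)*1: on '1' the DFA goes q0 → q1 and rejects (q1 ∉ Accept), but the regex matches it → eliminate
  (C) (0|1)*10: on '10' the DFA goes q0 → q1 → q0 and rejects (q0 ∉ Accept), but the regex matches it → eliminate
  (D) (0*10*)(0*10*0*10*)*: on '1' the DFA goes q0 → q1 and rejects (q1 ∉ Accept), but the regex matches it → eliminate
Only (A) is consistent with the DFA.
(A) (0|1)*11(0|1)*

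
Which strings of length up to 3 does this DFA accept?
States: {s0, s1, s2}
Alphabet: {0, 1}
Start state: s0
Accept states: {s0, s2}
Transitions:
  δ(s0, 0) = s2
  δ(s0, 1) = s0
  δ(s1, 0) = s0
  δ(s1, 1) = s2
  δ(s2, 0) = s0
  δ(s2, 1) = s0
ε, 0, 1, 00, 01, 10, 11, 000, 001, 010, 011, 100, 101, 110, 111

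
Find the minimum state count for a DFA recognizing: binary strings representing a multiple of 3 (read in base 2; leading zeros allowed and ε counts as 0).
By Myhill–Nerode, count the distinguishable equivalence classes: three classes — residue of the binary value mod 3.
3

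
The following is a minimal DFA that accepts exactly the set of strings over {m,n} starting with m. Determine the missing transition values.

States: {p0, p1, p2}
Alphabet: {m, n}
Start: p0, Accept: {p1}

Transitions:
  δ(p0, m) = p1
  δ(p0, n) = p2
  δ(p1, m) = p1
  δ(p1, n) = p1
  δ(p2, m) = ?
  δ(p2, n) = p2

From the language and accept set, identify what each state tracks — p0: no input read; p1: started with m; p2: started with n (dead).
Each missing δ(q, a) is the state matching the new tracked value after reading a.
δ(p2, m) = p2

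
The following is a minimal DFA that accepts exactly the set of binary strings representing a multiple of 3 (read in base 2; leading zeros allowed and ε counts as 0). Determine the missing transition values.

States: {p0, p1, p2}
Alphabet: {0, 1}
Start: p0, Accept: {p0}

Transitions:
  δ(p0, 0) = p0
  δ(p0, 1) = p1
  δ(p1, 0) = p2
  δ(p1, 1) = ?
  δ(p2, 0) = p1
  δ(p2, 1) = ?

From the language and accept set, identify what each state tracks — p0: value ≡ 0 (mod 3); p1: value ≡ 1 (mod 3); p2: value ≡ 2 (mod 3).
Each missing δ(q, a) is the state matching the new tracked value after reading a.
δ(p1, 1) = p0; δ(p2, 1) = p2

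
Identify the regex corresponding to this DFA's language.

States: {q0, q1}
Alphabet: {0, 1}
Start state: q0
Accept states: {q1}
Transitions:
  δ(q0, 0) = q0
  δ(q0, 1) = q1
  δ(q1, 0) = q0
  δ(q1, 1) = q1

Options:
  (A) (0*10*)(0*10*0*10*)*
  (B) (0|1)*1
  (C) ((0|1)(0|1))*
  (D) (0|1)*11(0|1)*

Check each option against the DFA on short strings; one disagreement eliminates an option:
  (A) (0*10*)(0*10*0*10*)*: on '10' the DFA goes q0 → q1 → q0 and rejects (q0 ∉ Accept), but the regex matches it → eliminate
  (B) (0|1)*1: agrees with the DFA on every string of length ≤ 6
  (C) ((0|1)(0|1))*: on ε the DFA stays in q0 and rejects (q0 ∉ Accept), but the regex matches it → eliminate
  (D) (0|1)*11(0|1)*: on '1' the DFA goes q0 → q1 and accepts (q1 ∈ Accept), but the regex does not match it → eliminate
Only (B) is consistent with the DFA.
(B) (0|1)*1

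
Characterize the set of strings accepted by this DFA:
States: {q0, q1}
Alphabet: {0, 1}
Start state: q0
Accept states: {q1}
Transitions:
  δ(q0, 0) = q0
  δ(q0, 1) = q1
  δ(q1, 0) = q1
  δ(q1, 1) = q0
Testing a few strings:
  '111' → accept
  '1' → accept
  '0' → reject
  '10' → accept
State roles: q0=even number of 1's so far; q1=odd number of 1's so far
All binary strings with an odd number of 1's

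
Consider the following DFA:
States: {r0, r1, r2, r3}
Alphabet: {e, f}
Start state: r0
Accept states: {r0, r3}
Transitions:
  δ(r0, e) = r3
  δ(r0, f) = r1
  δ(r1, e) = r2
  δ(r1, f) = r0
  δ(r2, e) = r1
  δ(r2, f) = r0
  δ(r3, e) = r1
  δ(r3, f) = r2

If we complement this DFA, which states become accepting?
Complement accept states = All states \ Original accept states
= {r0, r1, r2, r3} \ {r0, r3}
{r1, r2}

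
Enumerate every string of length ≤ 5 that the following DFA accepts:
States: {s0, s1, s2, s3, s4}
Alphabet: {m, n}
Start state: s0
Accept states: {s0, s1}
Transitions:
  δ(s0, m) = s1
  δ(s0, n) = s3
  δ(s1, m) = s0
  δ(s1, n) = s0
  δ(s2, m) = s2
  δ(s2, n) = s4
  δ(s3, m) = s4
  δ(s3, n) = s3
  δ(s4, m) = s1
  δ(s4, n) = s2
ε, m, mm, mn, mmm, mnm, nmm, mmmm, mmmn, mnmm, mnmn, nmmm, nmmn, nnmm, mmmmm, mmmnm, mmnmm, mnmmm, mnmnm, mnnmm, nmmmm, nmmnm, nmnnm, nnmmm, nnmmn, nnnmm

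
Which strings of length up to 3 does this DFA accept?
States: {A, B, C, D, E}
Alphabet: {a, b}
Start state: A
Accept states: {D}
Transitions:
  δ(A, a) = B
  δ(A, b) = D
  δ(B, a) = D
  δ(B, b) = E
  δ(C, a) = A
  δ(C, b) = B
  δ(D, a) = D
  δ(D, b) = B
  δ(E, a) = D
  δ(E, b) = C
b, aa, ba, aaa, aba, baa, bba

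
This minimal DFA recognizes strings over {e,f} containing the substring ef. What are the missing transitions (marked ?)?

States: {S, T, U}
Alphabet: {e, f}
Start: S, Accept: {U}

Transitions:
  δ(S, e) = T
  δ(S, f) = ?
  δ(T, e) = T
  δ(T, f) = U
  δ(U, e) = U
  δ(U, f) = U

From the language and accept set, identify what each state tracks — S: no e seen yet; T: seen a e, waiting for f; U: substring ef seen.
Each missing δ(q, a) is the state matching the new tracked value after reading a.
δ(S, f) = S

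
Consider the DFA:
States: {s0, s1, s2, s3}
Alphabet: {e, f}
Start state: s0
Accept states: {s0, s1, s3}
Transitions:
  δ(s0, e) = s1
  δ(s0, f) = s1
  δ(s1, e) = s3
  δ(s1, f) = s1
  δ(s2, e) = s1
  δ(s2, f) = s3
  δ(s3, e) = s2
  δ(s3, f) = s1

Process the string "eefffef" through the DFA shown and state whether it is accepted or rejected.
Processing string "eefffef":
  s0 --e--> s1
  s1 --e--> s3
  s3 --f--> s1
  s1 --f--> s1
  s1 --f--> s1
  s1 --e--> s3
  s3 --f--> s1
Final state: s1
Accept states: {s0, s1, s3}
Yes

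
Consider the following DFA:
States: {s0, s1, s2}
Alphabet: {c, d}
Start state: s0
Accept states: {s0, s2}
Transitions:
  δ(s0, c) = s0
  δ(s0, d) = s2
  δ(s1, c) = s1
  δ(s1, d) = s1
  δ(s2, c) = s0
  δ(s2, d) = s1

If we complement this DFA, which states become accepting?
Complement accept states = All states \ Original accept states
= {s0, s1, s2} \ {s0, s2}
{s1}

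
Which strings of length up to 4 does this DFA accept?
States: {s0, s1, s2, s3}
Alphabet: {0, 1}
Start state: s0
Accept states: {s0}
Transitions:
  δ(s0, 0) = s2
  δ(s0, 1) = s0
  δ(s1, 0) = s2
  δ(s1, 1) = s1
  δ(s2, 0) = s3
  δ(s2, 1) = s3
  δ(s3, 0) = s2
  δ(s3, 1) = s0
ε, 1, 11, 001, 011, 111, 0011, 0111, 1001, 1011, 1111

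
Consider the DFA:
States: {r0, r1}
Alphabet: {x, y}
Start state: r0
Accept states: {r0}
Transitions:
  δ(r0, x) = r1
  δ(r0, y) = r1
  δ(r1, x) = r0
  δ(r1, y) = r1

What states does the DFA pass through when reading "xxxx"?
read 'x': r0 → r1
  read 'x': r1 → r0
  read 'x': r0 → r1
  read 'x': r1 → r0
r0 -> r1 -> r0 -> r1 -> r0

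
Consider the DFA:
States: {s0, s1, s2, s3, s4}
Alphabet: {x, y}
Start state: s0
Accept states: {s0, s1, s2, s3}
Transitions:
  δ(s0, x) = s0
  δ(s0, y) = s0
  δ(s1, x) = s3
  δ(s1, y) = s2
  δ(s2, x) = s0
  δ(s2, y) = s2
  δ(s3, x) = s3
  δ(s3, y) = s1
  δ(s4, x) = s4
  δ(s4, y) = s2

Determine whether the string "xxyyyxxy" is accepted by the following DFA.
Processing string "xxyyyxxy":
  s0 --x--> s0
  s0 --x--> s0
  s0 --y--> s0
  s0 --y--> s0
  s0 --y--> s0
  s0 --x--> s0
  s0 --x--> s0
  s0 --y--> s0
Final state: s0
Accept states: {s0, s1, s2, s3}
Yes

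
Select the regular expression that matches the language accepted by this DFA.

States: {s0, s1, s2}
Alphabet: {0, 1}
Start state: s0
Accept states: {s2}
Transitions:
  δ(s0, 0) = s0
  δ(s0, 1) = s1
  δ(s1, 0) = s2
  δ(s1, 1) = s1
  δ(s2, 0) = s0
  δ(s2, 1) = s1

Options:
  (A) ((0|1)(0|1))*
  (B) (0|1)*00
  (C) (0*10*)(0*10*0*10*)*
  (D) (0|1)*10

Check each option against the DFA on short strings; one disagreement eliminates an option:
  (A) ((0|1)(0|1))*: on ε the DFA stays in s0 and rejects (s0 ∉ Accept), but the regex matches it → eliminate
  (B) (0|1)*00: on '00' the DFA goes s0 → s0 → s0 and rejects (s0 ∉ Accept), but the regex matches it → eliminate
  (C) (0*10*)(0*10*0*10*)*: on '1' the DFA goes s0 → s1 and rejects (s1 ∉ Accept), but the regex matches it → eliminate
  (D) (0|1)*10: agrees with the DFA on every string of length ≤ 6
Only (D) is consistent with the DFA.
(D) (0|1)*10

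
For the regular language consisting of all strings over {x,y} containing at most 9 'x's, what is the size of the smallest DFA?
By Myhill–Nerode, count the distinguishable equivalence classes: 11 classes — having seen 0, 1, …, 9, or >9 copies of 'x'; counts 0 through 9 are accepting and >9 is dead.
11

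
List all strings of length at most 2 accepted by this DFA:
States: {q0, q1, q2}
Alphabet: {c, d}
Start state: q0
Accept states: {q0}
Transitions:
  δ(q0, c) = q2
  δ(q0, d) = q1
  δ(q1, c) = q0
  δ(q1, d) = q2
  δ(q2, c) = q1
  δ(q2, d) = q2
ε, dc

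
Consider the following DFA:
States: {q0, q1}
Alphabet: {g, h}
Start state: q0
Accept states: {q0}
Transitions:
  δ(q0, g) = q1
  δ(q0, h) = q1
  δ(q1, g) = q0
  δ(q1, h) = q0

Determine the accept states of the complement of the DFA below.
Complement accept states = All states \ Original accept states
= {q0, q1} \ {q0}
{q1}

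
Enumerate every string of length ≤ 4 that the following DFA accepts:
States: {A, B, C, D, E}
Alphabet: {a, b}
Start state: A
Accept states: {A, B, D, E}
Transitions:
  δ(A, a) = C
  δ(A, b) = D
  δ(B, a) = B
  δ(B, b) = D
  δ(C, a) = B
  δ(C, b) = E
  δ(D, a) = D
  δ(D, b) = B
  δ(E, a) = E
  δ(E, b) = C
ε, b, aa, ab, ba, bb, aaa, aab, aba, baa, bab, bba, bbb, aaaa, aaab, aaba, aabb, abaa, abba, abbb, baaa, baab, baba, babb, bbaa, bbab, bbba, bbbb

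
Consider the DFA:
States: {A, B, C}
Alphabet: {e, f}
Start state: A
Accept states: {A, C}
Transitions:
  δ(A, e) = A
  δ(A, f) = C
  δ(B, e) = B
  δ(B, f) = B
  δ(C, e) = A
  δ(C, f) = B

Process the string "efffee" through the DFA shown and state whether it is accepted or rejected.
Processing string "efffee":
  A --e--> A
  A --f--> C
  C --f--> B
  B --f--> B
  B --e--> B
  B --e--> B
Final state: B
Accept states: {A, C}
No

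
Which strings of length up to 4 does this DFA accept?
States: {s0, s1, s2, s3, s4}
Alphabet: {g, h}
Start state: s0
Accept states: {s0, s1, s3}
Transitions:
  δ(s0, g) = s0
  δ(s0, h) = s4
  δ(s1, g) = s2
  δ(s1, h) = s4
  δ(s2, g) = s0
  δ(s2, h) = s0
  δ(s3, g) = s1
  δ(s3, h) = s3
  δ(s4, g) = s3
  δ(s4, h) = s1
ε, g, gg, hg, hh, ggg, ghg, ghh, hgg, hgh, gggg, gghg, gghh, ghgg, ghgh, hghg, hghh, hhgg, hhgh, hhhg, hhhh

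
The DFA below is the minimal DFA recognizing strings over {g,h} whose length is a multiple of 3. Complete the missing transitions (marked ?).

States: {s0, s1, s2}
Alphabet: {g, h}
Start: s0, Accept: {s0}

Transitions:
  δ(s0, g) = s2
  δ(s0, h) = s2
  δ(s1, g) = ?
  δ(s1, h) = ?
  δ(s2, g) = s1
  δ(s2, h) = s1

From the language and accept set, identify what each state tracks — s0: length ≡ 0 (mod 3); s1: length ≡ 2 (mod 3); s2: length ≡ 1 (mod 3).
Each missing δ(q, a) is the state matching the new tracked value after reading a.
δ(s1, g) = s0; δ(s1, h) = s0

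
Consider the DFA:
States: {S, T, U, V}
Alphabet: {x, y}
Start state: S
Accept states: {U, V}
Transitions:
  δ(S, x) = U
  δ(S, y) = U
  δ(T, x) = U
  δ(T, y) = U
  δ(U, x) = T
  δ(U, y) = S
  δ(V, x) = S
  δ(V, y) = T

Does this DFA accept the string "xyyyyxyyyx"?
Processing string "xyyyyxyyyx":
  S --x--> U
  U --y--> S
  S --y--> U
  U --y--> S
  S --y--> U
  U --x--> T
  T --y--> U
  U --y--> S
  S --y--> U
  U --x--> T
Final state: T
Accept states: {U, V}
No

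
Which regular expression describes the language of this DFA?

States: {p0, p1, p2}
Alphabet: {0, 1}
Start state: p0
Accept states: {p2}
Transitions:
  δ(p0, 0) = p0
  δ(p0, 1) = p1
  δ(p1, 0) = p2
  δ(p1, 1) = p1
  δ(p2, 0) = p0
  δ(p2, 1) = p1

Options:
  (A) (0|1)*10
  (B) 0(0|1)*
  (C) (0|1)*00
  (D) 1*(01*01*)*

Check each option against the DFA on short strings; one disagreement eliminates an option:
  (A) (0|1)*10: agrees with the DFA on every string of length ≤ 6
  (B) 0(0|1)*: on '0' the DFA goes p0 → p0 and rejects (p0 ∉ Accept), but the regex matches it → eliminate
  (C) (0|1)*00: on '00' the DFA goes p0 → p0 → p0 and rejects (p0 ∉ Accept), but the regex matches it → eliminate
  (D) 1*(01*01*)*: on ε the DFA stays in p0 and rejects (p0 ∉ Accept), but the regex matches it → eliminate
Only (A) is consistent with the DFA.
(A) (0|1)*10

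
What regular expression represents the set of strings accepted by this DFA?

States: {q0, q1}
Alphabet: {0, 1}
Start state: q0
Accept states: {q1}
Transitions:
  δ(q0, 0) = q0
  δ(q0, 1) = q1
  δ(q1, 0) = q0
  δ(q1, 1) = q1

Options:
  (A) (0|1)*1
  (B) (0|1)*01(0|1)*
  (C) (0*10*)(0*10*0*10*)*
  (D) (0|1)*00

Check each option against the DFA on short strings; one disagreement eliminates an option:
  (A) (0|1)*1: agrees with the DFA on every string of length ≤ 6
  (B) (0|1)*01(0|1)*: on '1' the DFA goes q0 → q1 and accepts (q1 ∈ Accept), but the regex does not match it → eliminate
  (C) (0*10*)(0*10*0*10*)*: on '10' the DFA goes q0 → q1 → q0 and rejects (q0 ∉ Accept), but the regex matches it → eliminate
  (D) (0|1)*00: on '1' the DFA goes q0 → q1 and accepts (q1 ∈ Accept), but the regex does not match it → eliminate
Only (A) is consistent with the DFA.
(A) (0|1)*1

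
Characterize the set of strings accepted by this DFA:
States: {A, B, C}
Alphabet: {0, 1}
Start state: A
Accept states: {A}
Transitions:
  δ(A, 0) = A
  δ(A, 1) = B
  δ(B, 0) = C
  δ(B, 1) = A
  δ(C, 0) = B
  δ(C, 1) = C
Testing a few strings:
  '101' → reject
  '1' → reject
  '001' → reject
  '0' → accept
State roles: A=value ≡ 0 (mod 3); B=value ≡ 1 (mod 3); C=value ≡ 2 (mod 3)
All binary strings representing a multiple of 3 (read in base 2; leading zeros allowed and ε counts as 0)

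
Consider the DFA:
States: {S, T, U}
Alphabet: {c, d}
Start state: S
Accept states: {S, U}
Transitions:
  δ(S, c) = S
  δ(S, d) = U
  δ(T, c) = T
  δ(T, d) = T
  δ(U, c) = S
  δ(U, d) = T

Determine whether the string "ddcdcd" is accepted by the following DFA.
Processing string "ddcdcd":
  S --d--> U
  U --d--> T
  T --c--> T
  T --d--> T
  T --c--> T
  T --d--> T
Final state: T
Accept states: {S, U}
No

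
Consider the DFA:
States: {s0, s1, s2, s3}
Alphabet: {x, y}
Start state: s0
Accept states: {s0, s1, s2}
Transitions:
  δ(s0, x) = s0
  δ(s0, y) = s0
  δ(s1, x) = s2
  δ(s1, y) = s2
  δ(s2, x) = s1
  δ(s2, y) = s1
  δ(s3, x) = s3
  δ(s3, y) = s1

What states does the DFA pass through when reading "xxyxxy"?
read 'x': s0 → s0
  read 'x': s0 → s0
  read 'y': s0 → s0
  read 'x': s0 → s0
  read 'x': s0 → s0
  read 'y': s0 → s0
s0 -> s0 -> s0 -> s0 -> s0 -> s0 -> s0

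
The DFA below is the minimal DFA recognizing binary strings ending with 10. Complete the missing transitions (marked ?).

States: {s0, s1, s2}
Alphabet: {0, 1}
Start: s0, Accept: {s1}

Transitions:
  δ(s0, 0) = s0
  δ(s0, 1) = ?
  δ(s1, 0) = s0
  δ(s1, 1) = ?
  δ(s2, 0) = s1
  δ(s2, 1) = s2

From the language and accept set, identify what each state tracks — s0: no suffix match; s1: suffix is 10; s2: one trailing 1.
Each missing δ(q, a) is the state matching the new tracked value after reading a.
δ(s0, 1) = s2; δ(s1, 1) = s2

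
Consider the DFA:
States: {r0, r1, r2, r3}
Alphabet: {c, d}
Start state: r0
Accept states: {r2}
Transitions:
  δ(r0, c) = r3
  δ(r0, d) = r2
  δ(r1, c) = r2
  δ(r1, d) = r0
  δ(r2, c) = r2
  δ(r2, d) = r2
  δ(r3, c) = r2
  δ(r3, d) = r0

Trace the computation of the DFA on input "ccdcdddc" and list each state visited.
read 'c': r0 → r3
  read 'c': r3 → r2
  read 'd': r2 → r2
  read 'c': r2 → r2
  read 'd': r2 → r2
  read 'd': r2 → r2
  read 'd': r2 → r2
  read 'c': r2 → r2
r0 -> r3 -> r2 -> r2 -> r2 -> r2 -> r2 -> r2 -> r2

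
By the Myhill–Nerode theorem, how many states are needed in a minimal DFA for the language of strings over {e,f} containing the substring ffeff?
By Myhill–Nerode, count the distinguishable equivalence classes: 6 classes — one per longest suffix of the input that is a prefix of 'ffeff' (lengths 0 through 4), plus an absorbing 'already seen ffeff' class.
6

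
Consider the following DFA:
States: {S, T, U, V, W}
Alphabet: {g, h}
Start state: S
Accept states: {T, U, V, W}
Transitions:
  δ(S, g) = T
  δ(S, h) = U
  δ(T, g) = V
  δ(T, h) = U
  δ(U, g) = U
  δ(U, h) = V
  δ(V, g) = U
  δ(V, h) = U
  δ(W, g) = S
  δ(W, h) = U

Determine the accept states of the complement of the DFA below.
Complement accept states = All states \ Original accept states
= {S, T, U, V, W} \ {T, U, V, W}
{S}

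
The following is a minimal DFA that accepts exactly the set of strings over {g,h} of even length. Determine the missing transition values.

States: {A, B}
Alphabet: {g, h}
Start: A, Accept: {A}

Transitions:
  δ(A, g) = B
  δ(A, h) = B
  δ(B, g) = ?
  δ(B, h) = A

From the language and accept set, identify what each state tracks — A: even length so far; B: odd length so far.
Each missing δ(q, a) is the state matching the new tracked value after reading a.
δ(B, g) = A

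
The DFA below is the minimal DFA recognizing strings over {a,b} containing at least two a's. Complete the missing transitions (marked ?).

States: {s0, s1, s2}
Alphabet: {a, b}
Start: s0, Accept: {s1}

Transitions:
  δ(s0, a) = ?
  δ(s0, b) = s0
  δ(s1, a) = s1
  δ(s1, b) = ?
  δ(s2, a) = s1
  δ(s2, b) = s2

From the language and accept set, identify what each state tracks — s0: zero a's seen; s1: ≥ two a's seen; s2: one a seen.
Each missing δ(q, a) is the state matching the new tracked value after reading a.
δ(s0, a) = s2; δ(s1, b) = s1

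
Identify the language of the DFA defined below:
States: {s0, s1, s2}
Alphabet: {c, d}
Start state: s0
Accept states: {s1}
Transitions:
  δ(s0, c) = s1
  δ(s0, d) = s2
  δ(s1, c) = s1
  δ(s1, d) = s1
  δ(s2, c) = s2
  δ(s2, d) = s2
Testing a few strings:
  'c' → accept
  'cdc' → accept
  'ddd' → reject
  'dc' → reject
State roles: s0=no input read; s1=started with c; s2=started with d (dead)
All strings over {c,d} starting with c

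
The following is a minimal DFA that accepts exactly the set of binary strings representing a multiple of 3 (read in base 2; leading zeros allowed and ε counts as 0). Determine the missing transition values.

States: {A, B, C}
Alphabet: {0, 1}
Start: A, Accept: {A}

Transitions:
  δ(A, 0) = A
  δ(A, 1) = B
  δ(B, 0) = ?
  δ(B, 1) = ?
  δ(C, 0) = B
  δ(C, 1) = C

From the language and accept set, identify what each state tracks — A: value ≡ 0 (mod 3); B: value ≡ 1 (mod 3); C: value ≡ 2 (mod 3).
Each missing δ(q, a) is the state matching the new tracked value after reading a.
δ(B, 0) = C; δ(B, 1) = A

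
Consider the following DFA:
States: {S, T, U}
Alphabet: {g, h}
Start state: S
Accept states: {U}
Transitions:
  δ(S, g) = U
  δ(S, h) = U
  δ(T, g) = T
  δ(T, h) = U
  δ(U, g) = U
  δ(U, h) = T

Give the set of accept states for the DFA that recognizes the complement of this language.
Complement accept states = All states \ Original accept states
= {S, T, U} \ {U}
{S, T}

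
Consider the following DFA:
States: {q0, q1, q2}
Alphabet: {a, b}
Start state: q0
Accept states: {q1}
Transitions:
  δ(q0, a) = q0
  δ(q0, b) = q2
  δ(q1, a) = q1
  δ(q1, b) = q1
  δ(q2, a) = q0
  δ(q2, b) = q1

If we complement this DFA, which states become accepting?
Complement accept states = All states \ Original accept states
= {q0, q1, q2} \ {q1}
{q0, q2}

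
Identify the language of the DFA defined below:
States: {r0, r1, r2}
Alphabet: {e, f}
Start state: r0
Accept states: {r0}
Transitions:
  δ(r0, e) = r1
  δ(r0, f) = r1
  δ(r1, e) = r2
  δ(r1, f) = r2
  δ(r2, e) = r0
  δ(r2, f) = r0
Testing a few strings:
  'efef' → reject
  'fe' → reject
  'f' → reject
  'ef' → reject
State roles: r0=length ≡ 0 (mod 3); r1=length ≡ 1 (mod 3); r2=length ≡ 2 (mod 3)
All strings over {e,f} whose length is a multiple of 3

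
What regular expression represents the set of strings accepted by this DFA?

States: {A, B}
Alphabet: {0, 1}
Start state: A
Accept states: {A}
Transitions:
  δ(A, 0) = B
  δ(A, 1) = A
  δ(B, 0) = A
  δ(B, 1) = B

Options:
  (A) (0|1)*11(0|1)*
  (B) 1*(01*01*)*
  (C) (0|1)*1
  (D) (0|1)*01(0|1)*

Check each option against the DFA on short strings; one disagreement eliminates an option:
  (A) (0|1)*11(0|1)*: on ε the DFA stays in A and accepts (A ∈ Accept), but the regex does not match it → eliminate
  (B) 1*(01*01*)*: agrees with the DFA on every string of length ≤ 6
  (C) (0|1)*1: on ε the DFA stays in A and accepts (A ∈ Accept), but the regex does not match it → eliminate
  (D) (0|1)*01(0|1)*: on ε the DFA stays in A and accepts (A ∈ Accept), but the regex does not match it → eliminate
Only (B) is consistent with the DFA.
(B) 1*(01*01*)*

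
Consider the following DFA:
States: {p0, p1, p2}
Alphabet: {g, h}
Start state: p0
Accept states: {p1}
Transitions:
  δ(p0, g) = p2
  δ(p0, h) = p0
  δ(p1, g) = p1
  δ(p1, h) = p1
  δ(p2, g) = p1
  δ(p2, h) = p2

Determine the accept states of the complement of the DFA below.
Complement accept states = All states \ Original accept states
= {p0, p1, p2} \ {p1}
{p0, p2}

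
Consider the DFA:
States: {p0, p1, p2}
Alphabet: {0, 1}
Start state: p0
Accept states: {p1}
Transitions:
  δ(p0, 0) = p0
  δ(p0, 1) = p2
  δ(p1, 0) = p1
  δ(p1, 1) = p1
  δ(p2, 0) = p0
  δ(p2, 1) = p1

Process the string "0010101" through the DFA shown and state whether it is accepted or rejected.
Processing string "0010101":
  p0 --0--> p0
  p0 --0--> p0
  p0 --1--> p2
  p2 --0--> p0
  p0 --1--> p2
  p2 --0--> p0
  p0 --1--> p2
Final state: p2
Accept states: {p1}
No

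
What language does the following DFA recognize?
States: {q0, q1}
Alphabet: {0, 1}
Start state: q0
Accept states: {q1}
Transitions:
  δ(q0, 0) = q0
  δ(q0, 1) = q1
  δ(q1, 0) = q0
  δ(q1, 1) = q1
Testing a few strings:
  '0' → reject
  '11' → accept
  '110' → reject
  '00' → reject
State roles: q0=last symbol not 1; q1=last symbol is 1
All binary strings ending with 1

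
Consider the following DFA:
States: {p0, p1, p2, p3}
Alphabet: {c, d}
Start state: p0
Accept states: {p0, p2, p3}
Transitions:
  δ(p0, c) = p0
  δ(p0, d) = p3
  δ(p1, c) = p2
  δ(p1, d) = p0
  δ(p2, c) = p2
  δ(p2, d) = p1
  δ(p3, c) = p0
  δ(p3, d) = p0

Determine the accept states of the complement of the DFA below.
Complement accept states = All states \ Original accept states
= {p0, p1, p2, p3} \ {p0, p2, p3}
{p1}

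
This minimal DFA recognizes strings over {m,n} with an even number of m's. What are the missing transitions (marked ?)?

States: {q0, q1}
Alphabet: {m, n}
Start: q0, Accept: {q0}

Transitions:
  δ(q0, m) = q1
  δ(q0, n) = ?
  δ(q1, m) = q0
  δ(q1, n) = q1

From the language and accept set, identify what each state tracks — q0: even number of m's so far; q1: odd number of m's so far.
Each missing δ(q, a) is the state matching the new tracked value after reading a.
δ(q0, n) = q0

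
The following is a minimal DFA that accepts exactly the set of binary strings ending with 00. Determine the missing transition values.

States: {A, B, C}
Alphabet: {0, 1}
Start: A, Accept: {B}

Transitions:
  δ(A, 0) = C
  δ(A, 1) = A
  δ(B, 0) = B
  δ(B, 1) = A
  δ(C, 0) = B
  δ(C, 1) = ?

From the language and accept set, identify what each state tracks — A: last symbol not 0; B: two trailing 0's; C: one trailing 0.
Each missing δ(q, a) is the state matching the new tracked value after reading a.
δ(C, 1) = A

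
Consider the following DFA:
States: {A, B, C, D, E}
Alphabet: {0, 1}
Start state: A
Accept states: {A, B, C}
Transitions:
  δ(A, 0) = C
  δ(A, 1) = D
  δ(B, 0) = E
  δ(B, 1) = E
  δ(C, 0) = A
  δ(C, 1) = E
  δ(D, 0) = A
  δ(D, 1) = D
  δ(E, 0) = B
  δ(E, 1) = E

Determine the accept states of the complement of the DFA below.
Complement accept states = All states \ Original accept states
= {A, B, C, D, E} \ {A, B, C}
{D, E}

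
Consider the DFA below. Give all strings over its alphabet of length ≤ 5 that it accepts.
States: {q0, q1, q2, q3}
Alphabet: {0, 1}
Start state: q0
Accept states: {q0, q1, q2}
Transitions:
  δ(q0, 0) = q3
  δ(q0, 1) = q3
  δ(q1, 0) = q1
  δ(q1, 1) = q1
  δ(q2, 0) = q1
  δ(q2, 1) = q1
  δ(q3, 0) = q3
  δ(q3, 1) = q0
ε, 01, 11, 001, 101, 0001, 0101, 0111, 1001, 1101, 1111, 00001, 00101, 00111, 01001, 01101, 10001, 10101, 10111, 11001, 11101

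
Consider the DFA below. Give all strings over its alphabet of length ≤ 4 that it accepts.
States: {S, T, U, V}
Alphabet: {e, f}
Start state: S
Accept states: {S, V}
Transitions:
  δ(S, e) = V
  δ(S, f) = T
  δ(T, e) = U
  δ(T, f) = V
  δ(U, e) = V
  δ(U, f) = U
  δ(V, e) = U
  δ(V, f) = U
ε, e, ff, eee, efe, fee, eefe, effe, fefe, ffee, fffe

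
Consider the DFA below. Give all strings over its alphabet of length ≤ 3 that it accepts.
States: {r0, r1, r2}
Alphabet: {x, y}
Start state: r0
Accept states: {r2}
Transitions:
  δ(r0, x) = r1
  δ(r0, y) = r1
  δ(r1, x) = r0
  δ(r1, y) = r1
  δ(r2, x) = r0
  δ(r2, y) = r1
None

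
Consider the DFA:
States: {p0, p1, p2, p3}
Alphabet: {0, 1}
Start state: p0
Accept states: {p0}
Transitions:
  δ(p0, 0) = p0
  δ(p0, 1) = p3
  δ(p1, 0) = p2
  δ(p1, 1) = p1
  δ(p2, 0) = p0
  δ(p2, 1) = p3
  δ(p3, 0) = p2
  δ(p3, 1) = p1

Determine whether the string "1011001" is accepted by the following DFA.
Processing string "1011001":
  p0 --1--> p3
  p3 --0--> p2
  p2 --1--> p3
  p3 --1--> p1
  p1 --0--> p2
  p2 --0--> p0
  p0 --1--> p3
Final state: p3
Accept states: {p0}
No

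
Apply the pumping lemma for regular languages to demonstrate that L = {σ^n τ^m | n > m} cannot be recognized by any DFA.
Assume L is regular with pumping length p. Idea: pumping down the σ-block drops the σ-count to at most the τ-count.
Choose s = σ^(p+1) τ^p ∈ L (|s| = 2p+1 ≥ p). By the pumping lemma, s = xyz with |xy| ≤ p, |y| > 0, so y = σ^k with k ≥ 1. Take i = 0: xz = σ^(p+1−k) τ^p. Since k ≥ 1, p+1−k ≤ p, so the number of σ's is no longer strictly greater than the number of τ's, hence xz ∉ L.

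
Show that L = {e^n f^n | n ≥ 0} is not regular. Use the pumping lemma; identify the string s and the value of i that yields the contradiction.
Assume L is regular with pumping length p. Idea: pumping the e-block changes the count balance.
Choose s = e^p f^p (length 2p ≥ p). By the pumping lemma, s = xyz with |xy| ≤ p, |y| > 0. So y = e^k for some k > 0 (since xy is entirely within the e's). Pumping gives xy²z = e^(p+k) f^p, which is not in L since p+k ≠ p.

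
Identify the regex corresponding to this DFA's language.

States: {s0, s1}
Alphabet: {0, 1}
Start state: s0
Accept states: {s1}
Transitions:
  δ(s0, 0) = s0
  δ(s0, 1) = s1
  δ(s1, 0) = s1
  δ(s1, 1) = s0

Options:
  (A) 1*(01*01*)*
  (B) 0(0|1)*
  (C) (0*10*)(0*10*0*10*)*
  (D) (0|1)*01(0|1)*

Check each option against the DFA on short strings; one disagreement eliminates an option:
  (A) 1*(01*01*)*: on ε the DFA stays in s0 and rejects (s0 ∉ Accept), but the regex matches it → eliminate
  (B) 0(0|1)*: on '0' the DFA goes s0 → s0 and rejects (s0 ∉ Accept), but the regex matches it → eliminate
  (C) (0*10*)(0*10*0*10*)*: agrees with the DFA on every string of length ≤ 6
  (D) (0|1)*01(0|1)*: on '1' the DFA goes s0 → s1 and accepts (s1 ∈ Accept), but the regex does not match it → eliminate
Only (C) is consistent with the DFA.
(C) (0*10*)(0*10*0*10*)*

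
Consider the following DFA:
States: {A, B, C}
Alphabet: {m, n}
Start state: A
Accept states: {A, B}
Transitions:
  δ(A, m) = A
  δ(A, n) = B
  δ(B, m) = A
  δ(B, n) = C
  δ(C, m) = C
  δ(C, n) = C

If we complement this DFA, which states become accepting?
Complement accept states = All states \ Original accept states
= {A, B, C} \ {A, B}
{C}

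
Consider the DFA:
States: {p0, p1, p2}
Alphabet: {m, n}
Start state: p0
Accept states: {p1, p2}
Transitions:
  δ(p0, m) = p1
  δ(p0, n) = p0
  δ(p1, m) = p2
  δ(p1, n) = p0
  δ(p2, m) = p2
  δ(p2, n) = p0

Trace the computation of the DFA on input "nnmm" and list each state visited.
read 'n': p0 → p0
  read 'n': p0 → p0
  read 'm': p0 → p1
  read 'm': p1 → p2
p0 -> p0 -> p0 -> p1 -> p2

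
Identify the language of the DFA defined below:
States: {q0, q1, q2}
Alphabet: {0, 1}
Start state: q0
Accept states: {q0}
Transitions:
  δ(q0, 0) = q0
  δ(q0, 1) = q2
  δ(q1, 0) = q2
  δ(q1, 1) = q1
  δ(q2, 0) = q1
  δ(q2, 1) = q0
Testing a few strings:
  '1110' → reject
  '01' → reject
  '0111' → reject
  '10' → reject
State roles: q0=value ≡ 0 (mod 3); q1=value ≡ 2 (mod 3); q2=value ≡ 1 (mod 3)
All binary strings representing a multiple of 3 (read in base 2; leading zeros allowed and ε counts as 0)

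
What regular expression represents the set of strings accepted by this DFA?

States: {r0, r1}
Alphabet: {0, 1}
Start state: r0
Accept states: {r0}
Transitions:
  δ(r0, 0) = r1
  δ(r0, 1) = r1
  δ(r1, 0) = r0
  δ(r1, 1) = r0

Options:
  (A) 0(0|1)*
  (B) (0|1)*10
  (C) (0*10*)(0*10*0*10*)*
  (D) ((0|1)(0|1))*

Check each option against the DFA on short strings; one disagreement eliminates an option:
  (A) 0(0|1)*: on ε the DFA stays in r0 and accepts (r0 ∈ Accept), but the regex does not match it → eliminate
  (B) (0|1)*10: on ε the DFA stays in r0 and accepts (r0 ∈ Accept), but the regex does not match it → eliminate
  (C) (0*10*)(0*10*0*10*)*: on ε the DFA stays in r0 and accepts (r0 ∈ Accept), but the regex does not match it → eliminate
  (D) ((0|1)(0|1))*: agrees with the DFA on every string of length ≤ 6
Only (D) is consistent with the DFA.
(D) ((0|1)(0|1))*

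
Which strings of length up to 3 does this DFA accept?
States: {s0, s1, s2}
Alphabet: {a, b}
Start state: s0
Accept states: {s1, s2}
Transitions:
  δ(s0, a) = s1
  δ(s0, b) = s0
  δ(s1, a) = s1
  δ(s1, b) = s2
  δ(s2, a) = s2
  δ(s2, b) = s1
a, aa, ab, ba, aaa, aab, aba, abb, baa, bab, bba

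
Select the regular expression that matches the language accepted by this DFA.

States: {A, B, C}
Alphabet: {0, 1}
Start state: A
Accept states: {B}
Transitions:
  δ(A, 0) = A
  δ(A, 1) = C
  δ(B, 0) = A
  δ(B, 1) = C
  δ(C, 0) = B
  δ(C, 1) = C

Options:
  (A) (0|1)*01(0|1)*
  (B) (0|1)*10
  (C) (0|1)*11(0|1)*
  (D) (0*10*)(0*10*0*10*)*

Check each option against the DFA on short strings; one disagreement eliminates an option:
  (A) (0|1)*01(0|1)*: on '01' the DFA goes A → A → C and rejects (C ∉ Accept), but the regex matches it → eliminate
  (B) (0|1)*10: agrees with the DFA on every string of length ≤ 6
  (C) (0|1)*11(0|1)*: on '10' the DFA goes A → C → B and accepts (B ∈ Accept), but the regex does not match it → eliminate
  (D) (0*10*)(0*10*0*10*)*: on '1' the DFA goes A → C and rejects (C ∉ Accept), but the regex matches it → eliminate
Only (B) is consistent with the DFA.
(B) (0|1)*10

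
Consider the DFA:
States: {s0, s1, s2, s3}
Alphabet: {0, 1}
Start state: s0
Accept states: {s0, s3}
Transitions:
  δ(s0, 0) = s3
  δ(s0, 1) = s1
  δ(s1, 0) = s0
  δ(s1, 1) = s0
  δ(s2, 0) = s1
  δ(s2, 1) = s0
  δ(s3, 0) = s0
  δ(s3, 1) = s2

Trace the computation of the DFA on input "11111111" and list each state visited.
read '1': s0 → s1
  read '1': s1 → s0
  read '1': s0 → s1
  read '1': s1 → s0
  read '1': s0 → s1
  read '1': s1 → s0
  read '1': s0 → s1
  read '1': s1 → s0
s0 -> s1 -> s0 -> s1 -> s0 -> s1 -> s0 -> s1 -> s0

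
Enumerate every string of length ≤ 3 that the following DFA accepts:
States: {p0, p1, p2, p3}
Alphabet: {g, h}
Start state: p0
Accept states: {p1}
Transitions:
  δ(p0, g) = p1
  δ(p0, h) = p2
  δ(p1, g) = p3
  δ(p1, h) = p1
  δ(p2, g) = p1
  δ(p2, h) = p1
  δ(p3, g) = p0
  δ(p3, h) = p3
g, gh, hg, hh, ghh, hgh, hhh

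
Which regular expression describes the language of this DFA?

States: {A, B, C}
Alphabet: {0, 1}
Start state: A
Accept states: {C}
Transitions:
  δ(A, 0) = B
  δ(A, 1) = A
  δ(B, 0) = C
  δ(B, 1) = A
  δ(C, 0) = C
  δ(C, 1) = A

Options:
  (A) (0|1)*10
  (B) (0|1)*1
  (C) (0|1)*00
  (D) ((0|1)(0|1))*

Check each option against the DFA on short strings; one disagreement eliminates an option:
  (A) (0|1)*10: on '00' the DFA goes A → B → C and accepts (C ∈ Accept), but the regex does not match it → eliminate
  (B) (0|1)*1: on '1' the DFA goes A → A and rejects (A ∉ Accept), but the regex matches it → eliminate
  (C) (0|1)*00: agrees with the DFA on every string of length ≤ 6
  (D) ((0|1)(0|1))*: on ε the DFA stays in A and rejects (A ∉ Accept), but the regex matches it → eliminate
Only (C) is consistent with the DFA.
(C) (0|1)*00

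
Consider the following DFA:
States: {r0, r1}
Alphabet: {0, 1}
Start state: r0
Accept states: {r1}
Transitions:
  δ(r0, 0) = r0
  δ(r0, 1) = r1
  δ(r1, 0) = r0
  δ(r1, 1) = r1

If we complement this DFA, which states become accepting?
Complement accept states = All states \ Original accept states
= {r0, r1} \ {r1}
{r0}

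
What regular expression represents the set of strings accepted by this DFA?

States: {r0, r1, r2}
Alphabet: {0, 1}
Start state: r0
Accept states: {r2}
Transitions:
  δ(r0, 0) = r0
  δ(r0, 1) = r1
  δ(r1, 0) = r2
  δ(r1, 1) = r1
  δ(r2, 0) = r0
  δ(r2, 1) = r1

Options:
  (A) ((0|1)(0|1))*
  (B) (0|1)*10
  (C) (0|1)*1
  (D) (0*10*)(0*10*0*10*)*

Check each option against the DFA on short strings; one disagreement eliminates an option:
  (A) ((0|1)(0|1))*: on ε the DFA stays in r0 and rejects (r0 ∉ Accept), but the regex matches it → eliminate
  (B) (0|1)*10: agrees with the DFA on every string of length ≤ 6
  (C) (0|1)*1: on '1' the DFA goes r0 → r1 and rejects (r1 ∉ Accept), but the regex matches it → eliminate
  (D) (0*10*)(0*10*0*10*)*: on '1' the DFA goes r0 → r1 and rejects (r1 ∉ Accept), but the regex matches it → eliminate
Only (B) is consistent with the DFA.
(B) (0|1)*10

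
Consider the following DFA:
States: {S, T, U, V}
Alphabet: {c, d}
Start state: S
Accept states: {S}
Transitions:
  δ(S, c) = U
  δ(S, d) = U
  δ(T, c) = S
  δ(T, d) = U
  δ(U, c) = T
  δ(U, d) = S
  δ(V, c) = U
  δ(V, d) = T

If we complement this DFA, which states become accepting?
Complement accept states = All states \ Original accept states
= {S, T, U, V} \ {S}
{T, U, V}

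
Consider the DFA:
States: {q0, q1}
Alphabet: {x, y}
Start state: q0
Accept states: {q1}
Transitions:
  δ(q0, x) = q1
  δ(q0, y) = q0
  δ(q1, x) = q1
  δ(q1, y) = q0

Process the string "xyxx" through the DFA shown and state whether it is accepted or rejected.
Processing string "xyxx":
  q0 --x--> q1
  q1 --y--> q0
  q0 --x--> q1
  q1 --x--> q1
Final state: q1
Accept states: {q1}
Yes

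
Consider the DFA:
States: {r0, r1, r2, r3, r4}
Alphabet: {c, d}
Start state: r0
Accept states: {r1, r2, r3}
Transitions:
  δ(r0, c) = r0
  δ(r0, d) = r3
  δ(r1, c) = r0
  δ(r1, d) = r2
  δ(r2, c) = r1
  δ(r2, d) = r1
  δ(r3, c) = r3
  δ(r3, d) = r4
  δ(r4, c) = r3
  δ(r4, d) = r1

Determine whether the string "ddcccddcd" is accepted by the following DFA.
Processing string "ddcccddcd":
  r0 --d--> r3
  r3 --d--> r4
  r4 --c--> r3
  r3 --c--> r3
  r3 --c--> r3
  r3 --d--> r4
  r4 --d--> r1
  r1 --c--> r0
  r0 --d--> r3
Final state: r3
Accept states: {r1, r2, r3}
Yes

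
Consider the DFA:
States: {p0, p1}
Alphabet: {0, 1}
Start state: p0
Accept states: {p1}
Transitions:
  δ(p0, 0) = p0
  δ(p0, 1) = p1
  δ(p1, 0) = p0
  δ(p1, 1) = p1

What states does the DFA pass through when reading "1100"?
read '1': p0 → p1
  read '1': p1 → p1
  read '0': p1 → p0
  read '0': p0 → p0
p0 -> p1 -> p1 -> p0 -> p0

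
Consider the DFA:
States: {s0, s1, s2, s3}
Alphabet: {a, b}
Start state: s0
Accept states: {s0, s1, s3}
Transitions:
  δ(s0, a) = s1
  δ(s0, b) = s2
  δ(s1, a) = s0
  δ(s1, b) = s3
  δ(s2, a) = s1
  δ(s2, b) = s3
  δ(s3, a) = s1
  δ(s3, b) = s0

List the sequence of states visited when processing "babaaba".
read 'b': s0 → s2
  read 'a': s2 → s1
  read 'b': s1 → s3
  read 'a': s3 → s1
  read 'a': s1 → s0
  read 'b': s0 → s2
  read 'a': s2 → s1
s0 -> s2 -> s1 -> s3 -> s1 -> s0 -> s2 -> s1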